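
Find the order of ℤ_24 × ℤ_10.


|A × B| = |A| · |B|
|ℤ_24 × ℤ_10| = 24 × 10 = 240

|ℤ_24 × ℤ_10| = 240


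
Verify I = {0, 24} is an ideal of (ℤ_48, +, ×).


Check ideal conditions for I = {0, 24} in ℤ_48:
(1) I is an additive subgroup? Yes
(2) For r ∈ ℤ_48 and a ∈ I: r·a ∈ I? Yes

Yes, I is an ideal of ℤ_48


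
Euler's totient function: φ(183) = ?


Factor n: 183 = 3 × 61
φ(n) = n · ∏(1 - 1/p) over distinct primes p | n
φ(183) = 183 · (1 - 1/3) · (1 - 1/61) = 120

φ(183) = 120


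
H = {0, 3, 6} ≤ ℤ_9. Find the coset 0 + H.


0 + H = {0 + h (mod 9) : h ∈ H}
0+0=0, 0+3=3, 0+6=6

0 + H = {0, 3, 6}


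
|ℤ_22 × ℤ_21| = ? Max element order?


|ℤ_22 × ℤ_21| = 22 × 21 = 462
Max element order = lcm(22,21) = 462
Cyclic? Yes (gcd=1)

|ℤ_22×ℤ_21| = 462, max element order = 462


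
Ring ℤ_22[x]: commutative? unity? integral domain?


ℤ_22 has zero divisors (2·11 ≡ 0), and these lift to constant zero divisors in ℤ_22[x]; so not an integral domain
Commutative: Yes
Integral domain: No
Has unity: Yes

ℤ_22[x]: Commutative=Yes, Unity=Yes


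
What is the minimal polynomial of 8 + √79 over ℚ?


Let α = 8 + √79. Then α - 8 = √79, so (α - 8)² = 79, giving α² - 16α - 15 = 0. Degree 2 and α ∉ ℚ, so this is the minimal polynomial.

Minimal polynomial: x² - 16x - 15


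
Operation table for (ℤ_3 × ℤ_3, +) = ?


Elements: {(0,0), (0,1), (0,2), (1,0), (1,1), (1,2), (2,0), (2,1), (2,2)}
Operation: componentwise addition mod (3, 3)
Entry (a, b) = ((a₁+b₁) mod 3, (a₂+b₂) mod 3)

Cayley table:
      | (0,0) | (0,1) | (0,2) | (1,0) | (1,1) | (1,2) | (2,0) | (2,1) | (2,2)
(0,0) | (0,0) | (0,1) | (0,2) | (1,0) | (1,1) | (1,2) | (2,0) | (2,1) | (2,2)
(0,1) | (0,1) | (0,2) | (0,0) | (1,1) | (1,2) | (1,0) | (2,1) | (2,2) | (2,0)
(0,2) | (0,2) | (0,0) | (0,1) | (1,2) | (1,0) | (1,1) | (2,2) | (2,0) | (2,1)
(1,0) | (1,0) | (1,1) | (1,2) | (2,0) | (2,1) | (2,2) | (0,0) | (0,1) | (0,2)
(1,1) | (1,1) | (1,2) | (1,0) | (2,1) | (2,2) | (2,0) | (0,1) | (0,2) | (0,0)
(1,2) | (1,2) | (1,0) | (1,1) | (2,2) | (2,0) | (2,1) | (0,2) | (0,0) | (0,1)
(2,0) | (2,0) | (2,1) | (2,2) | (0,0) | (0,1) | (0,2) | (1,0) | (1,1) | (1,2)
(2,1) | (2,1) | (2,2) | (2,0) | (0,1) | (0,2) | (0,0) | (1,1) | (1,2) | (1,0)
(2,2) | (2,2) | (2,0) | (2,1) | (0,2) | (0,0) | (0,1) | (1,2) | (1,0) | (1,1)


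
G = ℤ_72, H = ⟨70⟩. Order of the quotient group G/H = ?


|⟨70⟩| = n / gcd(70, 72) = 72 / 2 = 36
H is normal (ℤ_72 is abelian).
|G/H| = |G| / |H| = 72 / 36 = 2

|G/H| = 2


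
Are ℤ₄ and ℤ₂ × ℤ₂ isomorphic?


Comparing ℤ₄ and ℤ₂ × ℤ₂:
ℤ₄ has an element of order 4; ℤ₂×ℤ₂ has exponent 2

No, ℤ₄ ≇ ℤ₂ × ℤ₂


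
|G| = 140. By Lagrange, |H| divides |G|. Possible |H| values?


Lagrange's theorem: |H| divides |G|
|G| = 140
Divisors of 140: 1, 2, 4, 5, 7, 10, 14, 20, 28, 35, 70, 140

Possible subgroup orders: {1, 2, 4, 5, 7, 10, 14, 20, 28, 35, 70, 140}


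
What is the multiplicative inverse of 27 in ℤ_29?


Use the extended Euclidean algorithm to write 1 = 27·s + 29·t; then s mod 29 is the inverse.
Euclidean algorithm:
  27 = 0·29 + 27
  29 = 1·27 + 2
  27 = 13·2 + 1
  2 = 2·1 + 0
gcd(27,29) = 1
Back-substitution gives: 27·(14) + 29·(-13) = 1
So 27⁻¹ ≡ 14 ≡ 14 (mod 29)
Check: 27 × 14 = 378 ≡ 1 (mod 29) ✓

27⁻¹ ≡ 14 (mod 29)


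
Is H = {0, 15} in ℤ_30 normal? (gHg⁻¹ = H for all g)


H = {0, 15} in ℤ_30
ℤ_30 is abelian; every subgroup of an abelian group is normal

Yes, normal subgroup


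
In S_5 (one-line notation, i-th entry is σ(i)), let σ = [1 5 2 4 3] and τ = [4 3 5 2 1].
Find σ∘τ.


σ∘τ: apply τ first, then σ
1 →τ 4 →σ 4
2 →τ 3 →σ 2
3 →τ 5 →σ 3
4 →τ 2 →σ 5
5 →τ 1 →σ 1

σ∘τ = [4 2 3 5 1]


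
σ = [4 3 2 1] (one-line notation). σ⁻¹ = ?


To find σ⁻¹, swap domain and range:
σ(1) = 4 → σ⁻¹(4) = 1
σ(2) = 3 → σ⁻¹(3) = 2
σ(3) = 2 → σ⁻¹(2) = 3
σ(4) = 1 → σ⁻¹(1) = 4

σ⁻¹ = [4 3 2 1]


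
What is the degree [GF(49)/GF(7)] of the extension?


GF(49) = GF(7^2), so the extension degree is 2

[GF(49)/GF(7)] = 2


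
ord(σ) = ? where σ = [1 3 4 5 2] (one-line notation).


Cycle decomposition: (2 3 4 5)
Cycle lengths: 4
Order = lcm(4) = 4

ord(σ) = 4


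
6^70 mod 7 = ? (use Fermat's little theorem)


Fermat's little theorem: if p is prime and gcd(a,p)=1, then a^(p-1) ≡ 1 (mod p)
p = 7 is prime, gcd(6,7) = 1
Reduce exponent: 70 mod 6 = 4
So 6^70 ≡ 6^4 (mod 7)
6^4 mod 7 = 1

6^70 ≡ 1 (mod 7)


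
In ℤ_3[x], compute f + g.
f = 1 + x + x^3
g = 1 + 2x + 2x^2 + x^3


Add coefficients mod 3:
x^0: 1 + 1 = 2 (mod 3)
x^1: 1 + 2 = 0 (mod 3)
x^2: 0 + 2 = 2 (mod 3)
x^3: 1 + 1 = 2 (mod 3)
Result: 2 + 2x^2 + 2x^3

f + g = 2 + 2x^2 + 2x^3


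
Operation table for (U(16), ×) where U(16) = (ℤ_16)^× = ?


Elements: {1, 3, 5, 7, 9, 11, 13, 15}
Operation: multiplication mod 16
Entry (a, b) = (a × b) mod 16

Cayley table:
   |  1 |  3 |  5 |  7 |  9 | 11 | 13 | 15
 1 |  1 |  3 |  5 |  7 |  9 | 11 | 13 | 15
 3 |  3 |  9 | 15 |  5 | 11 |  1 |  7 | 13
 5 |  5 | 15 |  9 |  3 | 13 |  7 |  1 | 11
 7 |  7 |  5 |  3 |  1 | 15 | 13 | 11 |  9
 9 |  9 | 11 | 13 | 15 |  1 |  3 |  5 |  7
11 | 11 |  1 |  7 | 13 |  3 |  9 | 15 |  5
13 | 13 |  7 |  1 | 11 |  5 | 15 |  9 |  3
15 | 15 | 13 | 11 |  9 |  7 |  5 |  3 |  1


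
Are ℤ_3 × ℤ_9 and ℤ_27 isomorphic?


Comparing ℤ_3 × ℤ_9 and ℤ_27:
gcd(3,9) = 3 ≠ 1. Max element order in ℤ_3×ℤ_9 is lcm(3,9) = 9 < 27, so it has no element of order 27

No, ℤ_3 × ℤ_9 ≇ ℤ_27


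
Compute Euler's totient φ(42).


Factor n: 42 = 2 × 3 × 7
φ(n) = n · ∏(1 - 1/p) over distinct primes p | n
φ(42) = 42 · (1 - 1/2) · (1 - 1/3) · (1 - 1/7) = 12

φ(42) = 12


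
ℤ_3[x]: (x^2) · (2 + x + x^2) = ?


Expand and collect like terms; reduce coefficients mod 3:
x^0: 0·2 = 0 ≡ 0 (mod 3)
x^1: 0·1 + 0·2 = 0 ≡ 0 (mod 3)
x^2: 0·1 + 0·1 + 1·2 = 2 ≡ 2 (mod 3)
x^3: 0·1 + 1·1 = 1 ≡ 1 (mod 3)
x^4: 1·1 = 1 ≡ 1 (mod 3)
Result: 2x^2 + x^3 + x^4

f · g = 2x^2 + x^3 + x^4


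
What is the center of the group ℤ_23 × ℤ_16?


Z(G) = {g ∈ G | gx = xg for all x ∈ G}
Direct product of abelian groups is abelian, so Z(G) = G

Z(ℤ_23 × ℤ_16) = ℤ_23 × ℤ_16


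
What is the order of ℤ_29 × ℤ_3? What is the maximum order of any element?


|ℤ_29 × ℤ_3| = 29 × 3 = 87
Max element order = lcm(29,3) = 87
Cyclic? Yes (gcd=1)

|ℤ_29×ℤ_3| = 87, max element order = 87


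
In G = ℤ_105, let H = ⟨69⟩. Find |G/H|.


|⟨69⟩| = n / gcd(69, 105) = 105 / 3 = 35
H is normal (ℤ_105 is abelian).
|G/H| = |G| / |H| = 105 / 35 = 3

|G/H| = 3


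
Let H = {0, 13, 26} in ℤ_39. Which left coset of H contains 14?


14 + H = {14 + h (mod 39) : h ∈ H}
14+0=14, 14+13=27, 14+26=1
14 + H = {1, 14, 27} = 1 + H

14 + H = {1, 14, 27}


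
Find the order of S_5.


|S_n| = n! (number of permutations of n symbols)
|S_5| = 5! = 120

|S_5| = 120


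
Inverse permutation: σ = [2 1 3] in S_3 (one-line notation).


To find σ⁻¹, swap domain and range:
σ(1) = 2 → σ⁻¹(2) = 1
σ(2) = 1 → σ⁻¹(1) = 2
σ(3) = 3 → σ⁻¹(3) = 3

σ⁻¹ = [2 1 3]


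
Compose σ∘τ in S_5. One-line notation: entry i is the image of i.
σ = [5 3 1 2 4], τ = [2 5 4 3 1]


σ∘τ: apply τ first, then σ
1 →τ 2 →σ 3
2 →τ 5 →σ 4
3 →τ 4 →σ 2
4 →τ 3 →σ 1
5 →τ 1 →σ 5

σ∘τ = [3 4 2 1 5]


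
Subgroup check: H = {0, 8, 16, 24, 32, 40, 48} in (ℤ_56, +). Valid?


Subgroup test for H = {0, 8, 16, 24, 32, 40, 48} in (ℤ_56, +):
(1) 0 ∈ H? Yes
(2) Closure: for all a,b ∈ H, (a+b) mod 56 ∈ H? Yes
(3) Inverses: for all a ∈ H, -a mod 56 ∈ H? Yes

Yes, H is a subgroup of ℤ_56


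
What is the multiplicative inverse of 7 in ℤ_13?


Use the extended Euclidean algorithm to write 1 = 7·s + 13·t; then s mod 13 is the inverse.
Euclidean algorithm:
  7 = 0·13 + 7
  13 = 1·7 + 6
  7 = 1·6 + 1
  6 = 6·1 + 0
gcd(7,13) = 1
Back-substitution gives: 7·(2) + 13·(-1) = 1
So 7⁻¹ ≡ 2 ≡ 2 (mod 13)
Check: 7 × 2 = 14 ≡ 1 (mod 13) ✓

7⁻¹ ≡ 2 (mod 13)


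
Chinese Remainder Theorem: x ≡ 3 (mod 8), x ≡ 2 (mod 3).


m₁ = 8, m₂ = 3, gcd = 1, so CRT applies. M = m₁·m₂ = 24
Let M₁ = M/m₁ = 3, M₂ = M/m₂ = 8
Find y₁ ≡ M₁⁻¹ (mod m₁): 3⁻¹ ≡ 3 (mod 8)
Find y₂ ≡ M₂⁻¹ (mod m₂): 8⁻¹ ≡ 2 (mod 3)
x = a₁·M₁·y₁ + a₂·M₂·y₂ = 3·3·3 + 2·8·2 = 59
Reduce mod 24: x ≡ 11
Check: 11 mod 8 = 3 ✓, 11 mod 3 = 2 ✓

x ≡ 11 (mod 24)


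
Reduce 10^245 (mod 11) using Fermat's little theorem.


Fermat's little theorem: if p is prime and gcd(a,p)=1, then a^(p-1) ≡ 1 (mod p)
p = 11 is prime, gcd(10,11) = 1
Reduce exponent: 245 mod 10 = 5
So 10^245 ≡ 10^5 (mod 11)
10^5 mod 11 = 10

10^245 ≡ 10 (mod 11)


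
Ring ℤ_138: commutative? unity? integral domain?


ℤ_138 is a commutative ring with unity 1; 138 = 2×69 is composite, so 2·69 ≡ 0 gives zero divisors (not an integral domain)
Commutative: Yes
Integral domain: No
Has unity: Yes

ℤ_138: Commutative=Yes, Unity=Yes


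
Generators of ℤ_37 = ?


g generates ℤ_n iff gcd(g,n) = 1
Prime factors of 37: 37
Generators are g ∈ {1,...,36} not divisible by any of these primes.
Generators: {1, 2, 3, 4, 5, 6, 7, 8, 9, 10, 11, 12, 13, 14, 15, 16, 17, 18, 19, 20, 21, 22, 23, 24, 25, 26, 27, 28, 29, 30, 31, 32, 33, 34, 35, 36}
Number of generators = φ(37) = 36

Generators of ℤ_37 = {1, 2, 3, 4, 5, 6, 7, 8, 9, 10, 11, 12, 13, 14, 15, 16, 17, 18, 19, 20, 21, 22, 23, 24, 25, 26, 27, 28, 29, 30, 31, 32, 33, 34, 35, 36}


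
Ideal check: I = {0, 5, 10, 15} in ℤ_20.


Check ideal conditions for I = {0, 5, 10, 15} in ℤ_20:
(1) I is an additive subgroup? Yes
(2) For r ∈ ℤ_20 and a ∈ I: r·a ∈ I? Yes

Yes, I is an ideal of ℤ_20


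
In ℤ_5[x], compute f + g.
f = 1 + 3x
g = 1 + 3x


Add coefficients mod 5:
x^0: 1 + 1 = 2 (mod 5)
x^1: 3 + 3 = 1 (mod 5)
Result: 2 + x

f + g = 2 + x


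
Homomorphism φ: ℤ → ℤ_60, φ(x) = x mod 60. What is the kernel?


Kernel = preimage of identity
ker(φ) = {x ∈ ℤ : x ≡ 0 (mod 60)} = 60ℤ = {0, ±60, ±120, ...}

ker(φ) = 60ℤ


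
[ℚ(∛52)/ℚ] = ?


∛52 has minimal polynomial x³ - 52 (irreducible over ℚ since 52 is not a perfect cube)

[ℚ(∛52)/ℚ] = 3


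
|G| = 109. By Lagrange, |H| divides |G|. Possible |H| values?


Lagrange's theorem: |H| divides |G|
|G| = 109
Divisors of 109: 1, 109

Possible subgroup orders: {1, 109}


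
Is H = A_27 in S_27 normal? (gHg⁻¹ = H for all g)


H = A_27 in S_27
A_27 has index 2 in S_27, and every subgroup of index 2 is normal

Yes, normal subgroup


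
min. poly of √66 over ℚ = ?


√66 satisfies x² - 66 = 0, irreducible over ℚ since 66 is squarefree

Minimal polynomial: x² - 66


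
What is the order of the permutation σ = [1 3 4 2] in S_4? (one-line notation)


Cycle decomposition: (2 3 4)
Cycle lengths: 3
Order = lcm(3) = 3

ord(σ) = 3


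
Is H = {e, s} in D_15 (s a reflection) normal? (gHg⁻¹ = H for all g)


H = {e, s} in D_15 (s a reflection)
r·s·r⁻¹ = sr⁻² ≠ s for n ≥ 3, so {e, s} is not closed under conjugation

No, not a normal subgroup


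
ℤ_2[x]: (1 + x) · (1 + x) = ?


Expand and collect like terms; reduce coefficients mod 2:
x^0: 1·1 = 1 ≡ 1 (mod 2)
x^1: 1·1 + 1·1 = 2 ≡ 0 (mod 2)
x^2: 1·1 = 1 ≡ 1 (mod 2)
Result: 1 + x^2

f · g = 1 + x^2


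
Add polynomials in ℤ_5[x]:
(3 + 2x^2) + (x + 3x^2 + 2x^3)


Add coefficients mod 5:
x^0: 3 + 0 = 3 (mod 5)
x^1: 0 + 1 = 1 (mod 5)
x^2: 2 + 3 = 0 (mod 5)
x^3: 0 + 2 = 2 (mod 5)
Result: 3 + x + 2x^3

f + g = 3 + x + 2x^3


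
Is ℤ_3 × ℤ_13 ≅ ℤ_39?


Comparing ℤ_3 × ℤ_13 and ℤ_39:
gcd(3,13) = 1, so ℤ_3 × ℤ_13 ≅ ℤ_39 (CRT)

Yes, ℤ_3 × ℤ_13 ≅ ℤ_39


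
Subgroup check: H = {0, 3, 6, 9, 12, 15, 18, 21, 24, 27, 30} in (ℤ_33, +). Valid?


Subgroup test for H = {0, 3, 6, 9, 12, 15, 18, 21, 24, 27, 30} in (ℤ_33, +):
(1) 0 ∈ H? Yes
(2) Closure: for all a,b ∈ H, (a+b) mod 33 ∈ H? Yes
(3) Inverses: for all a ∈ H, -a mod 33 ∈ H? Yes

Yes, H is a subgroup of ℤ_33


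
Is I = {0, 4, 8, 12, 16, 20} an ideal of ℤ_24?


Check ideal conditions for I = {0, 4, 8, 12, 16, 20} in ℤ_24:
(1) I is an additive subgroup? Yes
(2) For r ∈ ℤ_24 and a ∈ I: r·a ∈ I? Yes

Yes, I is an ideal of ℤ_24


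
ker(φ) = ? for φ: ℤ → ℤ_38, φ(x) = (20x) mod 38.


Kernel = preimage of identity
ker(φ) = {x ∈ ℤ : 20x ≡ 0 (mod 38)}. gcd(20,38) = 2, so 20x ≡ 0 (mod 38) ⟺ x ≡ 0 (mod 38/2 = 19). Hence ker(φ) = 19ℤ

ker(φ) = 19ℤ


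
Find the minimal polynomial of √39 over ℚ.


√39 satisfies x² - 39 = 0, irreducible over ℚ since 39 is squarefree

Minimal polynomial: x² - 39


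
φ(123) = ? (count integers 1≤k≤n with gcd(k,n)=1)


Factor n: 123 = 3 × 41
φ(n) = n · ∏(1 - 1/p) over distinct primes p | n
φ(123) = 123 · (1 - 1/3) · (1 - 1/41) = 80

φ(123) = 80


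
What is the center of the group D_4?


Z(G) = {g ∈ G | gx = xg for all x ∈ G}
For even n, Z(D_n) = {e, r^(n/2)}: the 180° rotation r^2 commutes with every reflection and rotation

Z(D_4) = {e, r^2}


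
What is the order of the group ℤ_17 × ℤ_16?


|A × B| = |A| · |B|
|ℤ_17 × ℤ_16| = 17 × 16 = 272

|ℤ_17 × ℤ_16| = 272


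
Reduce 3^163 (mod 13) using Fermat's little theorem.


Fermat's little theorem: if p is prime and gcd(a,p)=1, then a^(p-1) ≡ 1 (mod p)
p = 13 is prime, gcd(3,13) = 1
Reduce exponent: 163 mod 12 = 7
So 3^163 ≡ 3^7 (mod 13)
3^7 mod 13 = 3

3^163 ≡ 3 (mod 13)


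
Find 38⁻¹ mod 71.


Use the extended Euclidean algorithm to write 1 = 38·s + 71·t; then s mod 71 is the inverse.
Euclidean algorithm:
  38 = 0·71 + 38
  71 = 1·38 + 33
  38 = 1·33 + 5
  33 = 6·5 + 3
  5 = 1·3 + 2
  3 = 1·2 + 1
  2 = 2·1 + 0
gcd(38,71) = 1
Back-substitution gives: 38·(-28) + 71·(15) = 1
So 38⁻¹ ≡ -28 ≡ 43 (mod 71)
Check: 38 × 43 = 1634 ≡ 1 (mod 71) ✓

38⁻¹ ≡ 43 (mod 71)


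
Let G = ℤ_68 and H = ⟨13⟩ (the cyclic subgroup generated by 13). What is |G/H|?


|⟨13⟩| = n / gcd(13, 68) = 68 / 1 = 68
H is normal (ℤ_68 is abelian).
|G/H| = |G| / |H| = 68 / 68 = 1

|G/H| = 1


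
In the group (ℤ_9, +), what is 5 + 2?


Operation: addition mod 9
5 + 2 = (a + b) mod 9 with a = 5, b = 2

5 + 2 = 7


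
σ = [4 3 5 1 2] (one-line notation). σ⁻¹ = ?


To find σ⁻¹, swap domain and range:
σ(1) = 4 → σ⁻¹(4) = 1
σ(2) = 3 → σ⁻¹(3) = 2
σ(3) = 5 → σ⁻¹(5) = 3
σ(4) = 1 → σ⁻¹(1) = 4
σ(5) = 2 → σ⁻¹(2) = 5

σ⁻¹ = [4 5 2 1 3]


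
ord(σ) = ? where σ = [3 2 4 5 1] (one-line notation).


Cycle decomposition: (1 3 4 5)
Cycle lengths: 4
Order = lcm(4) = 4

ord(σ) = 4


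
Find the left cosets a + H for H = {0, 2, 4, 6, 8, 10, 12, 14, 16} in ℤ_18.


H = {0, 2, 4, 6, 8, 10, 12, 14, 16}, |H| = 9
Number of cosets = |G|/|H| = 18/9 = 2
0 + H = {0, 2, 4, 6, 8, 10, 12, 14, 16}
1 + H = {1, 3, 5, 7, 9, 11, 13, 15, 17}

Cosets: 0+H={0,2,4,6,8,10,12,14,16}; 1+H={1,3,5,7,9,11,13,15,17}


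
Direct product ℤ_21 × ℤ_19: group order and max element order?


|ℤ_21 × ℤ_19| = 21 × 19 = 399
Max element order = lcm(21,19) = 399
Cyclic? Yes (gcd=1)

|ℤ_21×ℤ_19| = 399, max element order = 399


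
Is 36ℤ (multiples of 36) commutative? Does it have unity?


36ℤ is a commutative ring under +,× but has no multiplicative identity (1 ∉ 36ℤ); it has no zero divisors, but without unity it is not an integral domain
Commutative: Yes
Integral domain: No
Has unity: No

36ℤ (multiples of 36): Commutative=Yes, Unity=No


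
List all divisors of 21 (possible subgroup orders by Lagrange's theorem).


Lagrange's theorem: |H| divides |G|
|G| = 21
Divisors of 21: 1, 3, 7, 21

Possible subgroup orders: {1, 3, 7, 21}


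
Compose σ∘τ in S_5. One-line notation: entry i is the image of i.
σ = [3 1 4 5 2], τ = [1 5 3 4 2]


σ∘τ: apply τ first, then σ
1 →τ 1 →σ 3
2 →τ 5 →σ 2
3 →τ 3 →σ 4
4 →τ 4 →σ 5
5 →τ 2 →σ 1

σ∘τ = [3 2 4 5 1]


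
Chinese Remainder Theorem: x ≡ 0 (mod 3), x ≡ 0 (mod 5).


m₁ = 3, m₂ = 5, gcd = 1, so CRT applies. M = m₁·m₂ = 15
Let M₁ = M/m₁ = 5, M₂ = M/m₂ = 3
Find y₁ ≡ M₁⁻¹ (mod m₁): 5⁻¹ ≡ 2 (mod 3)
Find y₂ ≡ M₂⁻¹ (mod m₂): 3⁻¹ ≡ 2 (mod 5)
x = a₁·M₁·y₁ + a₂·M₂·y₂ = 0·5·2 + 0·3·2 = 0
Reduce mod 15: x ≡ 0
Check: 0 mod 3 = 0 ✓, 0 mod 5 = 0 ✓

x ≡ 0 (mod 15)


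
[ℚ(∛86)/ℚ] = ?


∛86 has minimal polynomial x³ - 86 (irreducible over ℚ since 86 is not a perfect cube)

[ℚ(∛86)/ℚ] = 3


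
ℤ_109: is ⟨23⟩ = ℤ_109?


g generates ℤ_n iff gcd(g, n) = 1
gcd(23, 109) = 1
Since gcd = 1, 23 is a generator.

Yes, 23 generates ℤ_109


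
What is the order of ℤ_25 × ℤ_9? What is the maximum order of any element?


|ℤ_25 × ℤ_9| = 25 × 9 = 225
Max element order = lcm(25,9) = 225
Cyclic? Yes (gcd=1)

|ℤ_25×ℤ_9| = 225, max element order = 225


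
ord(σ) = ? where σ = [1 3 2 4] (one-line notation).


Cycle decomposition: (2 3)
Cycle lengths: 2
Order = lcm(2) = 2

ord(σ) = 2


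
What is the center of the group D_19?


Z(G) = {g ∈ G | gx = xg for all x ∈ G}
For odd n, Z(D_n) = {e}: no nontrivial rotation commutes with all reflections

Z(D_19) = {e}


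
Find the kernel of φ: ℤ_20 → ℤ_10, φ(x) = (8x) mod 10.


Kernel = preimage of identity
ker(φ) = {x ∈ ℤ_20 : 8x ≡ 0 (mod 10)}. Since 10 | 20, φ is well-defined. The kernel is the cyclic subgroup ⟨5⟩ of ℤ_20 (order 4), i.e. {0, 5, 10, 15}

ker(φ) = {0, 5, 10, 15}


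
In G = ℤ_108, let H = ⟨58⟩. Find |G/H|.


|⟨58⟩| = n / gcd(58, 108) = 108 / 2 = 54
H is normal (ℤ_108 is abelian).
|G/H| = |G| / |H| = 108 / 54 = 2

|G/H| = 2


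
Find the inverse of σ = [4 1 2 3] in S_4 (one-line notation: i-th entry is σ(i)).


To find σ⁻¹, swap domain and range:
σ(1) = 4 → σ⁻¹(4) = 1
σ(2) = 1 → σ⁻¹(1) = 2
σ(3) = 2 → σ⁻¹(2) = 3
σ(4) = 3 → σ⁻¹(3) = 4

σ⁻¹ = [2 3 4 1]


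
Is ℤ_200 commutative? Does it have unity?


ℤ_200 is a commutative ring with unity 1; 200 = 2×100 is composite, so 2·100 ≡ 0 gives zero divisors (not an integral domain)
Commutative: Yes
Integral domain: No
Has unity: Yes

ℤ_200: Commutative=Yes, Unity=Yes


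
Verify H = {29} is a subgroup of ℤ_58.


Subgroup test for H = {29} in (ℤ_58, +):
(1) 0 ∈ H? No
(2) Closure: for all a,b ∈ H, (a+b) mod 58 ∈ H? No  [counterexample: 29 + 29 = 0 ∉ H]
(3) Inverses: for all a ∈ H, -a mod 58 ∈ H? Yes

No, H is not a subgroup of ℤ_58


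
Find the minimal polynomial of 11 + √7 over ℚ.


Let α = 11 + √7. Then α - 11 = √7, so (α - 11)² = 7, giving α² - 22α + 114 = 0. Degree 2 and α ∉ ℚ, so this is the minimal polynomial.

Minimal polynomial: x² - 22x + 114


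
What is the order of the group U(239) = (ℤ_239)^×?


U(n) is the group of units mod n; |U(n)| = φ(n)
|U(239)| = φ(239) = 238

|U(239) = (ℤ_239)^×| = 238


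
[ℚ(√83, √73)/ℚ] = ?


[ℚ(√83,√73):ℚ] = [ℚ(√83,√73):ℚ(√83)]·[ℚ(√83):ℚ] = 2·2 = 4

[ℚ(√83, √73)/ℚ] = 4


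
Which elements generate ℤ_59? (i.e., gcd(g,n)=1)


g generates ℤ_n iff gcd(g,n) = 1
Prime factors of 59: 59
Generators are g ∈ {1,...,58} not divisible by any of these primes.
Generators: {1, 2, 3, 4, 5, 6, 7, 8, 9, 10, 11, 12, 13, 14, 15, 16, 17, 18, 19, 20, 21, 22, 23, 24, 25, 26, 27, 28, 29, 30, 31, 32, 33, 34, 35, 36, 37, 38, 39, 40, 41, 42, 43, 44, 45, 46, 47, 48, 49, 50, 51, 52, 53, 54, 55, 56, 57, 58}
Number of generators = φ(59) = 58

Generators of ℤ_59 = {1, 2, 3, 4, 5, 6, 7, 8, 9, 10, 11, 12, 13, 14, 15, 16, 17, 18, 19, 20, 21, 22, 23, 24, 25, 26, 27, 28, 29, 30, 31, 32, 33, 34, 35, 36, 37, 38, 39, 40, 41, 42, 43, 44, 45, 46, 47, 48, 49, 50, 51, 52, 53, 54, 55, 56, 57, 58}


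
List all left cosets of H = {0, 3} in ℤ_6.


H = {0, 3}, |H| = 2
Number of cosets = |G|/|H| = 6/2 = 3
0 + H = {0, 3}
1 + H = {1, 4}
2 + H = {2, 5}

Cosets: 0+H={0,3}; 1+H={1,4}; 2+H={2,5}


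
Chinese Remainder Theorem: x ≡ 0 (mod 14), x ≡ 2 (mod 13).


m₁ = 14, m₂ = 13, gcd = 1, so CRT applies. M = m₁·m₂ = 182
Let M₁ = M/m₁ = 13, M₂ = M/m₂ = 14
Find y₁ ≡ M₁⁻¹ (mod m₁): 13⁻¹ ≡ 13 (mod 14)
Find y₂ ≡ M₂⁻¹ (mod m₂): 14⁻¹ ≡ 1 (mod 13)
x = a₁·M₁·y₁ + a₂·M₂·y₂ = 0·13·13 + 2·14·1 = 28
Reduce mod 182: x ≡ 28
Check: 28 mod 14 = 0 ✓, 28 mod 13 = 2 ✓

x ≡ 28 (mod 182)


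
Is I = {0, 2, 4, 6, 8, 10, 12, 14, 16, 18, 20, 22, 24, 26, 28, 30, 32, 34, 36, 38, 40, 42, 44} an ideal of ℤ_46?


Check ideal conditions for I = {0, 2, 4, 6, 8, 10, 12, 14, 16, 18, 20, 22, 24, 26, 28, 30, 32, 34, 36, 38, 40, 42, 44} in ℤ_46:
(1) I is an additive subgroup? Yes
(2) For r ∈ ℤ_46 and a ∈ I: r·a ∈ I? Yes

Yes, I is an ideal of ℤ_46


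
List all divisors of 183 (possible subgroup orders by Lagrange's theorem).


Lagrange's theorem: |H| divides |G|
|G| = 183
Divisors of 183: 1, 3, 61, 183

Possible subgroup orders: {1, 3, 61, 183}


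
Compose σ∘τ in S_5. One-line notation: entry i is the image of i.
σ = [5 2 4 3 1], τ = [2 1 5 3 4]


σ∘τ: apply τ first, then σ
1 →τ 2 →σ 2
2 →τ 1 →σ 5
3 →τ 5 →σ 1
4 →τ 3 →σ 4
5 →τ 4 →σ 3

σ∘τ = [2 5 1 4 3]


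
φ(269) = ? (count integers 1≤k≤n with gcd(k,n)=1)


Factor n: 269 = 269
φ(n) = n · ∏(1 - 1/p) over distinct primes p | n
φ(269) = 269 · (1 - 1/269) = 268

φ(269) = 268


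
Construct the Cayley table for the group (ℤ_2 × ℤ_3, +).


Elements: {(0,0), (0,1), (0,2), (1,0), (1,1), (1,2)}
Operation: componentwise addition mod (2, 3)
Entry (a, b) = ((a₁+b₁) mod 2, (a₂+b₂) mod 3)

Cayley table:
      | (0,0) | (0,1) | (0,2) | (1,0) | (1,1) | (1,2)
(0,0) | (0,0) | (0,1) | (0,2) | (1,0) | (1,1) | (1,2)
(0,1) | (0,1) | (0,2) | (0,0) | (1,1) | (1,2) | (1,0)
(0,2) | (0,2) | (0,0) | (0,1) | (1,2) | (1,0) | (1,1)
(1,0) | (1,0) | (1,1) | (1,2) | (0,0) | (0,1) | (0,2)
(1,1) | (1,1) | (1,2) | (1,0) | (0,1) | (0,2) | (0,0)
(1,2) | (1,2) | (1,0) | (1,1) | (0,2) | (0,0) | (0,1)


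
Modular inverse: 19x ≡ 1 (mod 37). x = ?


Use the extended Euclidean algorithm to write 1 = 19·s + 37·t; then s mod 37 is the inverse.
Euclidean algorithm:
  19 = 0·37 + 19
  37 = 1·19 + 18
  19 = 1·18 + 1
  18 = 18·1 + 0
gcd(19,37) = 1
Back-substitution gives: 19·(2) + 37·(-1) = 1
So 19⁻¹ ≡ 2 ≡ 2 (mod 37)
Check: 19 × 2 = 38 ≡ 1 (mod 37) ✓

19⁻¹ ≡ 2 (mod 37)


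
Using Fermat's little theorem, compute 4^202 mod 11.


Fermat's little theorem: if p is prime and gcd(a,p)=1, then a^(p-1) ≡ 1 (mod p)
p = 11 is prime, gcd(4,11) = 1
Reduce exponent: 202 mod 10 = 2
So 4^202 ≡ 4^2 (mod 11)
4^2 mod 11 = 5

4^202 ≡ 5 (mod 11)


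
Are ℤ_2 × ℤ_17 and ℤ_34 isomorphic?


Comparing ℤ_2 × ℤ_17 and ℤ_34:
gcd(2,17) = 1, so ℤ_2 × ℤ_17 ≅ ℤ_34 (CRT)

Yes, ℤ_2 × ℤ_17 ≅ ℤ_34


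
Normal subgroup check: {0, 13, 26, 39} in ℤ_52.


H = {0, 13, 26, 39} in ℤ_52
ℤ_52 is abelian; every subgroup of an abelian group is normal

Yes, normal subgroup


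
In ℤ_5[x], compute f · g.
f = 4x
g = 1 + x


Expand and collect like terms; reduce coefficients mod 5:
x^0: 0·1 = 0 ≡ 0 (mod 5)
x^1: 0·1 + 4·1 = 4 ≡ 4 (mod 5)
x^2: 4·1 = 4 ≡ 4 (mod 5)
Result: 4x + 4x^2

f · g = 4x + 4x^2


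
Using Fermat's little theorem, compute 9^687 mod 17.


Fermat's little theorem: if p is prime and gcd(a,p)=1, then a^(p-1) ≡ 1 (mod p)
p = 17 is prime, gcd(9,17) = 1
Reduce exponent: 687 mod 16 = 15
So 9^687 ≡ 9^15 (mod 17)
9^15 mod 17 = 2

9^687 ≡ 2 (mod 17)


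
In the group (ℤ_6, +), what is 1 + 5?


Operation: addition mod 6
1 + 5 = (a + b) mod 6 with a = 1, b = 5

1 + 5 = 0


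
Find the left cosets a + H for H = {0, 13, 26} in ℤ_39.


H = {0, 13, 26}, |H| = 3
Number of cosets = |G|/|H| = 39/3 = 13
0 + H = {0, 13, 26}
1 + H = {1, 14, 27}
2 + H = {2, 15, 28}
3 + H = {3, 16, 29}
4 + H = {4, 17, 30}
5 + H = {5, 18, 31}
6 + H = {6, 19, 32}
7 + H = {7, 20, 33}
8 + H = {8, 21, 34}
9 + H = {9, 22, 35}
10 + H = {10, 23, 36}
11 + H = {11, 24, 37}
12 + H = {12, 25, 38}

Cosets: 0+H={0,13,26}; 1+H={1,14,27}; 2+H={2,15,28}; 3+H={3,16,29}; 4+H={4,17,30}; 5+H={5,18,31}; 6+H={6,19,32}; 7+H={7,20,33}; 8+H={8,21,34}; 9+H={9,22,35}; 10+H={10,23,36}; 11+H={11,24,37}; 12+H={12,25,38}


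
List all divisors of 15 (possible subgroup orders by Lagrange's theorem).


Lagrange's theorem: |H| divides |G|
|G| = 15
Divisors of 15: 1, 3, 5, 15

Possible subgroup orders: {1, 3, 5, 15}


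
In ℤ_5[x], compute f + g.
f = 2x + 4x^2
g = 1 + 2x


Add coefficients mod 5:
x^0: 0 + 1 = 1 (mod 5)
x^1: 2 + 2 = 4 (mod 5)
x^2: 4 + 0 = 4 (mod 5)
Result: 1 + 4x + 4x^2

f + g = 1 + 4x + 4x^2


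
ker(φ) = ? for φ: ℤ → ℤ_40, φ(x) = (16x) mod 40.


Kernel = preimage of identity
ker(φ) = {x ∈ ℤ : 16x ≡ 0 (mod 40)}. gcd(16,40) = 8, so 16x ≡ 0 (mod 40) ⟺ x ≡ 0 (mod 40/8 = 5). Hence ker(φ) = 5ℤ

ker(φ) = 5ℤ


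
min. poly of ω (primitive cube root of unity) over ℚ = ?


ω satisfies x² + x + 1 = 0 (the cyclotomic polynomial Φ₃)

Minimal polynomial: x² + x + 1


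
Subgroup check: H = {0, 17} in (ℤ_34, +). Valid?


Subgroup test for H = {0, 17} in (ℤ_34, +):
(1) 0 ∈ H? Yes
(2) Closure: for all a,b ∈ H, (a+b) mod 34 ∈ H? Yes
(3) Inverses: for all a ∈ H, -a mod 34 ∈ H? Yes

Yes, H is a subgroup of ℤ_34


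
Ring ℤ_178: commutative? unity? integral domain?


ℤ_178 is a commutative ring with unity 1; 178 = 2×89 is composite, so 2·89 ≡ 0 gives zero divisors (not an integral domain)
Commutative: Yes
Integral domain: No
Has unity: Yes

ℤ_178: Commutative=Yes, Unity=Yes


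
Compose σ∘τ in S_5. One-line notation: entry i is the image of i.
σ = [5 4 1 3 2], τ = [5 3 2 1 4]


σ∘τ: apply τ first, then σ
1 →τ 5 →σ 2
2 →τ 3 →σ 1
3 →τ 2 →σ 4
4 →τ 1 →σ 5
5 →τ 4 →σ 3

σ∘τ = [2 1 4 5 3]


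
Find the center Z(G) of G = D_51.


Z(G) = {g ∈ G | gx = xg for all x ∈ G}
For odd n, Z(D_n) = {e}: no nontrivial rotation commutes with all reflections

Z(D_51) = {e}


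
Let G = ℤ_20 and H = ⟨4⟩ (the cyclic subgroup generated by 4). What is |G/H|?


|⟨4⟩| = n / gcd(4, 20) = 20 / 4 = 5
H is normal (ℤ_20 is abelian).
|G/H| = |G| / |H| = 20 / 5 = 4

|G/H| = 4


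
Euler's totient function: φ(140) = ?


Factor n: 140 = 2^2 × 5 × 7
φ(n) = n · ∏(1 - 1/p) over distinct primes p | n
φ(140) = 140 · (1 - 1/2) · (1 - 1/5) · (1 - 1/7) = 48

φ(140) = 48


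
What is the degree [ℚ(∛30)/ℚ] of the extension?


∛30 has minimal polynomial x³ - 30 (irreducible over ℚ since 30 is not a perfect cube)

[ℚ(∛30)/ℚ] = 3


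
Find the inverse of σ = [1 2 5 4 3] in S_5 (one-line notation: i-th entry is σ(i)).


To find σ⁻¹, swap domain and range:
σ(1) = 1 → σ⁻¹(1) = 1
σ(2) = 2 → σ⁻¹(2) = 2
σ(3) = 5 → σ⁻¹(5) = 3
σ(4) = 4 → σ⁻¹(4) = 4
σ(5) = 3 → σ⁻¹(3) = 5

σ⁻¹ = [1 2 5 4 3]


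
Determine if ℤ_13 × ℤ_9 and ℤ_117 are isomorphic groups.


Comparing ℤ_13 × ℤ_9 and ℤ_117:
gcd(13,9) = 1, so ℤ_13 × ℤ_9 ≅ ℤ_117 (CRT)

Yes, ℤ_13 × ℤ_9 ≅ ℤ_117


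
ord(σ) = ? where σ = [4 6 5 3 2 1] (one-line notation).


Cycle decomposition: (1 4 3 5 2 6)
Cycle lengths: 6
Order = lcm(6) = 6

ord(σ) = 6


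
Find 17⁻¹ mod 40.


Use the extended Euclidean algorithm to write 1 = 17·s + 40·t; then s mod 40 is the inverse.
Euclidean algorithm:
  17 = 0·40 + 17
  40 = 2·17 + 6
  17 = 2·6 + 5
  6 = 1·5 + 1
  5 = 5·1 + 0
gcd(17,40) = 1
Back-substitution gives: 17·(-7) + 40·(3) = 1
So 17⁻¹ ≡ -7 ≡ 33 (mod 40)
Check: 17 × 33 = 561 ≡ 1 (mod 40) ✓

17⁻¹ ≡ 33 (mod 40)


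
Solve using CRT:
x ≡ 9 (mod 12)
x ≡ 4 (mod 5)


m₁ = 12, m₂ = 5, gcd = 1, so CRT applies. M = m₁·m₂ = 60
Let M₁ = M/m₁ = 5, M₂ = M/m₂ = 12
Find y₁ ≡ M₁⁻¹ (mod m₁): 5⁻¹ ≡ 5 (mod 12)
Find y₂ ≡ M₂⁻¹ (mod m₂): 12⁻¹ ≡ 3 (mod 5)
x = a₁·M₁·y₁ + a₂·M₂·y₂ = 9·5·5 + 4·12·3 = 369
Reduce mod 60: x ≡ 9
Check: 9 mod 12 = 9 ✓, 9 mod 5 = 4 ✓

x ≡ 9 (mod 60)


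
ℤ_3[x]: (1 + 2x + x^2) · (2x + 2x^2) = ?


Expand and collect like terms; reduce coefficients mod 3:
x^0: 1·0 = 0 ≡ 0 (mod 3)
x^1: 1·2 + 2·0 = 2 ≡ 2 (mod 3)
x^2: 1·2 + 2·2 + 1·0 = 6 ≡ 0 (mod 3)
x^3: 2·2 + 1·2 = 6 ≡ 0 (mod 3)
x^4: 1·2 = 2 ≡ 2 (mod 3)
Result: 2x + 2x^4

f · g = 2x + 2x^4


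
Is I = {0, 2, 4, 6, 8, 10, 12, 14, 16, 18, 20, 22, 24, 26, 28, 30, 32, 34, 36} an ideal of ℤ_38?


Check ideal conditions for I = {0, 2, 4, 6, 8, 10, 12, 14, 16, 18, 20, 22, 24, 26, 28, 30, 32, 34, 36} in ℤ_38:
(1) I is an additive subgroup? Yes
(2) For r ∈ ℤ_38 and a ∈ I: r·a ∈ I? Yes

Yes, I is an ideal of ℤ_38


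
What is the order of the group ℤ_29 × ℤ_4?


|A × B| = |A| · |B|
|ℤ_29 × ℤ_4| = 29 × 4 = 116

|ℤ_29 × ℤ_4| = 116


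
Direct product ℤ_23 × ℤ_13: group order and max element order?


|ℤ_23 × ℤ_13| = 23 × 13 = 299
Max element order = lcm(23,13) = 299
Cyclic? Yes (gcd=1)

|ℤ_23×ℤ_13| = 299, max element order = 299


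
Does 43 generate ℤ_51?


g generates ℤ_n iff gcd(g, n) = 1
gcd(43, 51) = 1
Since gcd = 1, 43 is a generator.

Yes, 43 generates ℤ_51


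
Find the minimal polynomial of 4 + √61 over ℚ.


Let α = 4 + √61. Then α - 4 = √61, so (α - 4)² = 61, giving α² - 8α - 45 = 0. Degree 2 and α ∉ ℚ, so this is the minimal polynomial.

Minimal polynomial: x² - 8x - 45


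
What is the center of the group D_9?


Z(G) = {g ∈ G | gx = xg for all x ∈ G}
For odd n, Z(D_n) = {e}: no nontrivial rotation commutes with all reflections

Z(D_9) = {e}


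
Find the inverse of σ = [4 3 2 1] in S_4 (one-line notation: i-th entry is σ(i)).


To find σ⁻¹, swap domain and range:
σ(1) = 4 → σ⁻¹(4) = 1
σ(2) = 3 → σ⁻¹(3) = 2
σ(3) = 2 → σ⁻¹(2) = 3
σ(4) = 1 → σ⁻¹(1) = 4

σ⁻¹ = [4 3 2 1]


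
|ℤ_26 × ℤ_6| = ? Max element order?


|ℤ_26 × ℤ_6| = 26 × 6 = 156
Max element order = lcm(26,6) = 78
Cyclic? No (gcd=2)

|ℤ_26×ℤ_6| = 156, max element order = 78


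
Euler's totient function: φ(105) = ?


Factor n: 105 = 3 × 5 × 7
φ(n) = n · ∏(1 - 1/p) over distinct primes p | n
φ(105) = 105 · (1 - 1/3) · (1 - 1/5) · (1 - 1/7) = 48

φ(105) = 48


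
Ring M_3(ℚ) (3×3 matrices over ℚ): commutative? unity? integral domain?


Matrix multiplication is non-commutative for n ≥ 2; the identity matrix I is the unity; singular matrices give zero divisors, so not an integral domain
Commutative: No
Integral domain: No
Has unity: Yes

M_3(ℚ) (3×3 matrices over ℚ): Commutative=No, Unity=Yes


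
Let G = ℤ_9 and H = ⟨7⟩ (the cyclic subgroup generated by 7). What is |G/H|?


|⟨7⟩| = n / gcd(7, 9) = 9 / 1 = 9
H is normal (ℤ_9 is abelian).
|G/H| = |G| / |H| = 9 / 9 = 1

|G/H| = 1


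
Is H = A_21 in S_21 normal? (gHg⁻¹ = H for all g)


H = A_21 in S_21
A_21 has index 2 in S_21, and every subgroup of index 2 is normal

Yes, normal subgroup


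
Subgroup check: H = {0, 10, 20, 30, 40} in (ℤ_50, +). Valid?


Subgroup test for H = {0, 10, 20, 30, 40} in (ℤ_50, +):
(1) 0 ∈ H? Yes
(2) Closure: for all a,b ∈ H, (a+b) mod 50 ∈ H? Yes
(3) Inverses: for all a ∈ H, -a mod 50 ∈ H? Yes

Yes, H is a subgroup of ℤ_50


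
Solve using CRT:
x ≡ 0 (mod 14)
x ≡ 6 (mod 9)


m₁ = 14, m₂ = 9, gcd = 1, so CRT applies. M = m₁·m₂ = 126
Let M₁ = M/m₁ = 9, M₂ = M/m₂ = 14
Find y₁ ≡ M₁⁻¹ (mod m₁): 9⁻¹ ≡ 11 (mod 14)
Find y₂ ≡ M₂⁻¹ (mod m₂): 14⁻¹ ≡ 2 (mod 9)
x = a₁·M₁·y₁ + a₂·M₂·y₂ = 0·9·11 + 6·14·2 = 168
Reduce mod 126: x ≡ 42
Check: 42 mod 14 = 0 ✓, 42 mod 9 = 6 ✓

x ≡ 42 (mod 126)


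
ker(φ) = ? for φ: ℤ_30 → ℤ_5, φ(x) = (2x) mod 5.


Kernel = preimage of identity
ker(φ) = {x ∈ ℤ_30 : 2x ≡ 0 (mod 5)}. Since 5 | 30, φ is well-defined. The kernel is the cyclic subgroup ⟨5⟩ of ℤ_30 (order 6), i.e. {0, 5, 10, 15, 20, 25}

ker(φ) = {0, 5, 10, 15, 20, 25}


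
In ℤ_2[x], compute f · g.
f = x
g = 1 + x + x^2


Expand and collect like terms; reduce coefficients mod 2:
x^0: 0·1 = 0 ≡ 0 (mod 2)
x^1: 0·1 + 1·1 = 1 ≡ 1 (mod 2)
x^2: 0·1 + 1·1 = 1 ≡ 1 (mod 2)
x^3: 1·1 = 1 ≡ 1 (mod 2)
Result: x + x^2 + x^3

f · g = x + x^2 + x^3


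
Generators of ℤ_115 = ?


g generates ℤ_n iff gcd(g,n) = 1
Prime factors of 115: 5, 23
Generators are g ∈ {1,...,114} not divisible by any of these primes.
Generators: {1, 2, 3, 4, 6, 7, 8, 9, 11, 12, 13, 14, 16, 17, 18, 19, 21, 22, 24, 26, 27, 28, 29, 31, 32, 33, 34, 36, 37, 38, 39, 41, 42, 43, 44, 47, 48, 49, 51, 52, 53, 54, 56, 57, 58, 59, 61, 62, 63, 64, 66, 67, 68, 71, 72, 73, 74, 76, 77, 78, 79, 81, 82, 83, 84, 86, 87, 88, 89, 91, 93, 94, 96, 97, 98, 99, 101, 102, 103, 104, 106, 107, 108, 109, 111, 112, 113, 114}
Number of generators = φ(115) = 88

Generators of ℤ_115 = {1, 2, 3, 4, 6, 7, 8, 9, 11, 12, 13, 14, 16, 17, 18, 19, 21, 22, 24, 26, 27, 28, 29, 31, 32, 33, 34, 36, 37, 38, 39, 41, 42, 43, 44, 47, 48, 49, 51, 52, 53, 54, 56, 57, 58, 59, 61, 62, 63, 64, 66, 67, 68, 71, 72, 73, 74, 76, 77, 78, 79, 81, 82, 83, 84, 86, 87, 88, 89, 91, 93, 94, 96, 97, 98, 99, 101, 102, 103, 104, 106, 107, 108, 109, 111, 112, 113, 114}


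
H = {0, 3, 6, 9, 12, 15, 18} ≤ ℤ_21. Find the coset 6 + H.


6 + H = {6 + h (mod 21) : h ∈ H}
6+0=6, 6+3=9, 6+6=12, 6+9=15, 6+12=18, 6+15=0, 6+18=3
6 + H = {0, 3, 6, 9, 12, 15, 18} = 0 + H

6 + H = {0, 3, 6, 9, 12, 15, 18}


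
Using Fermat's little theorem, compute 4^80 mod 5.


Fermat's little theorem: if p is prime and gcd(a,p)=1, then a^(p-1) ≡ 1 (mod p)
p = 5 is prime, gcd(4,5) = 1
Reduce exponent: 80 mod 4 = 0
So 4^80 ≡ 4^0 (mod 5)
4^0 = 1

4^80 ≡ 1 (mod 5)


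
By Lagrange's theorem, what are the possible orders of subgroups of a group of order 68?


Lagrange's theorem: |H| divides |G|
|G| = 68
Divisors of 68: 1, 2, 4, 17, 34, 68

Possible subgroup orders: {1, 2, 4, 17, 34, 68}


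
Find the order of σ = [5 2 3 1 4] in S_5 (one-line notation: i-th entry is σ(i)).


Cycle decomposition: (1 5 4)
Cycle lengths: 3
Order = lcm(3) = 3

ord(σ) = 3


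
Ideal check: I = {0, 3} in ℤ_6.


Check ideal conditions for I = {0, 3} in ℤ_6:
(1) I is an additive subgroup? Yes
(2) For r ∈ ℤ_6 and a ∈ I: r·a ∈ I? Yes

Yes, I is an ideal of ℤ_6


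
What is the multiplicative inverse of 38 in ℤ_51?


Use the extended Euclidean algorithm to write 1 = 38·s + 51·t; then s mod 51 is the inverse.
Euclidean algorithm:
  38 = 0·51 + 38
  51 = 1·38 + 13
  38 = 2·13 + 12
  13 = 1·12 + 1
  12 = 12·1 + 0
gcd(38,51) = 1
Back-substitution gives: 38·(-4) + 51·(3) = 1
So 38⁻¹ ≡ -4 ≡ 47 (mod 51)
Check: 38 × 47 = 1786 ≡ 1 (mod 51) ✓

38⁻¹ ≡ 47 (mod 51)


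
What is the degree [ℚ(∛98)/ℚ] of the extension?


∛98 has minimal polynomial x³ - 98 (irreducible over ℚ since 98 is not a perfect cube)

[ℚ(∛98)/ℚ] = 3


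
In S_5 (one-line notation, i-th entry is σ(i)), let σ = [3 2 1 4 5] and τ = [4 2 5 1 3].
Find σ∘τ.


σ∘τ: apply τ first, then σ
1 →τ 4 →σ 4
2 →τ 2 →σ 2
3 →τ 5 →σ 5
4 →τ 1 →σ 3
5 →τ 3 →σ 1

σ∘τ = [4 2 5 3 1]


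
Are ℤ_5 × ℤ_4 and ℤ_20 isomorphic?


Comparing ℤ_5 × ℤ_4 and ℤ_20:
gcd(5,4) = 1, so ℤ_5 × ℤ_4 ≅ ℤ_20 (CRT)

Yes, ℤ_5 × ℤ_4 ≅ ℤ_20


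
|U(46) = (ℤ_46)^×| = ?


U(n) is the group of units mod n; |U(n)| = φ(n)
|U(46)| = φ(46) = 22

|U(46) = (ℤ_46)^×| = 22


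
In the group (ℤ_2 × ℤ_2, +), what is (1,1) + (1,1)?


Operation: componentwise addition mod (2, 2)
(1,1) + (1,1) = ((a₁+b₁) mod 2, (a₂+b₂) mod 2) with a = (1,1), b = (1,1)

(1,1) + (1,1) = (0,0)


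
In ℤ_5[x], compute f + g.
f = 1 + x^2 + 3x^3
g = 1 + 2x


Add coefficients mod 5:
x^0: 1 + 1 = 2 (mod 5)
x^1: 0 + 2 = 2 (mod 5)
x^2: 1 + 0 = 1 (mod 5)
x^3: 3 + 0 = 3 (mod 5)
Result: 2 + 2x + x^2 + 3x^3

f + g = 2 + 2x + x^2 + 3x^3


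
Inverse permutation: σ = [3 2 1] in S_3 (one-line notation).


To find σ⁻¹, swap domain and range:
σ(1) = 3 → σ⁻¹(3) = 1
σ(2) = 2 → σ⁻¹(2) = 2
σ(3) = 1 → σ⁻¹(1) = 3

σ⁻¹ = [3 2 1]


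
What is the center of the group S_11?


Z(G) = {g ∈ G | gx = xg for all x ∈ G}
S_n is non-abelian for n ≥ 3; Z(S_11) is trivial

Z(S_11) = {e}


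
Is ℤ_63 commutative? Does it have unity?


ℤ_63 is a commutative ring with unity 1; 63 = 3×21 is composite, so 3·21 ≡ 0 gives zero divisors (not an integral domain)
Commutative: Yes
Integral domain: No
Has unity: Yes

ℤ_63: Commutative=Yes, Unity=Yes


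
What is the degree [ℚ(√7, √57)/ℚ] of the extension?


[ℚ(√7,√57):ℚ] = [ℚ(√7,√57):ℚ(√7)]·[ℚ(√7):ℚ] = 2·2 = 4

[ℚ(√7, √57)/ℚ] = 4


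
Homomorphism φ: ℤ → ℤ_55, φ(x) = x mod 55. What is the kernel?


Kernel = preimage of identity
ker(φ) = {x ∈ ℤ : x ≡ 0 (mod 55)} = 55ℤ = {0, ±55, ±110, ...}

ker(φ) = 55ℤ


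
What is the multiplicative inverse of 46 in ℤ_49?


Use the extended Euclidean algorithm to write 1 = 46·s + 49·t; then s mod 49 is the inverse.
Euclidean algorithm:
  46 = 0·49 + 46
  49 = 1·46 + 3
  46 = 15·3 + 1
  3 = 3·1 + 0
gcd(46,49) = 1
Back-substitution gives: 46·(16) + 49·(-15) = 1
So 46⁻¹ ≡ 16 ≡ 16 (mod 49)
Check: 46 × 16 = 736 ≡ 1 (mod 49) ✓

46⁻¹ ≡ 16 (mod 49)


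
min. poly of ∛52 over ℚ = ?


∛52 satisfies x³ - 52 = 0, irreducible over ℚ (no rational root; 52 is not a perfect cube)

Minimal polynomial: x³ - 52


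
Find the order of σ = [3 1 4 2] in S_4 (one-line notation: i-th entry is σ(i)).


Cycle decomposition: (1 3 4 2)
Cycle lengths: 4
Order = lcm(4) = 4

ord(σ) = 4


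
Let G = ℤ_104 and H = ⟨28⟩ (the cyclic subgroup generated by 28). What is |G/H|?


|⟨28⟩| = n / gcd(28, 104) = 104 / 4 = 26
H is normal (ℤ_104 is abelian).
|G/H| = |G| / |H| = 104 / 26 = 4

|G/H| = 4


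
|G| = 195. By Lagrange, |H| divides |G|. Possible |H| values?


Lagrange's theorem: |H| divides |G|
|G| = 195
Divisors of 195: 1, 3, 5, 13, 15, 39, 65, 195

Possible subgroup orders: {1, 3, 5, 13, 15, 39, 65, 195}


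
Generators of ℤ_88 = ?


g generates ℤ_n iff gcd(g,n) = 1
Prime factors of 88: 2, 11
Generators are g ∈ {1,...,87} not divisible by any of these primes.
Generators: {1, 3, 5, 7, 9, 13, 15, 17, 19, 21, 23, 25, 27, 29, 31, 35, 37, 39, 41, 43, 45, 47, 49, 51, 53, 57, 59, 61, 63, 65, 67, 69, 71, 73, 75, 79, 81, 83, 85, 87}
Number of generators = φ(88) = 40

Generators of ℤ_88 = {1, 3, 5, 7, 9, 13, 15, 17, 19, 21, 23, 25, 27, 29, 31, 35, 37, 39, 41, 43, 45, 47, 49, 51, 53, 57, 59, 61, 63, 65, 67, 69, 71, 73, 75, 79, 81, 83, 85, 87}


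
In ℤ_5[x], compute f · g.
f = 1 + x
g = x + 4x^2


Expand and collect like terms; reduce coefficients mod 5:
x^0: 1·0 = 0 ≡ 0 (mod 5)
x^1: 1·1 + 1·0 = 1 ≡ 1 (mod 5)
x^2: 1·4 + 1·1 = 5 ≡ 0 (mod 5)
x^3: 1·4 = 4 ≡ 4 (mod 5)
Result: x + 4x^3

f · g = x + 4x^3
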